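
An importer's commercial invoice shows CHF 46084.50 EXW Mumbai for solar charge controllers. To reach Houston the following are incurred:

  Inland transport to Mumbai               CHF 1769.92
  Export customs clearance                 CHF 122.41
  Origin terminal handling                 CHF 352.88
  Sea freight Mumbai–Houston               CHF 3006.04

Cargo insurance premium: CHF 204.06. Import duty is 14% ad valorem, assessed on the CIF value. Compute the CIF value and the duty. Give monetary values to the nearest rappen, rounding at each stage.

CIF = EXW price + pre-shipment costs + freight + insurance
CIF = 46084.50 + 1769.92 + 122.41 + 352.88 + 3006.04 + 204.06 = 51539.81
Import duty = 51539.81 × 14% = 7215.57

CIF value: CHF 51539.81; import duty: CHF 7215.57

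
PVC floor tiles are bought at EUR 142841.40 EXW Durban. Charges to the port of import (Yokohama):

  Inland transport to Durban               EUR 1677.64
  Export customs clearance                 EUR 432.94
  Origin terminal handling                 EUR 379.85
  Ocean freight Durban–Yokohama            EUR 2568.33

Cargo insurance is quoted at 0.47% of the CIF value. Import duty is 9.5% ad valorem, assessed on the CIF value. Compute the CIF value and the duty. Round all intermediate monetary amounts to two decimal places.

CIF value: EUR 148598.57; import duty: EUR 14116.86

Let C be the CIF value. C = EXW price + pre-shipment costs + freight + 0.47% × C
C − 0.47% × C = 142841.40 + 1677.64 + 432.94 + 379.85 + 2568.33
0.9953 × C = 147900.16
C = 147900.16 / 0.9953 = 148598.57
Insurance premium = 0.47% × 148598.57 = 698.41
Import duty = 148598.57 × 9.5% = 14116.86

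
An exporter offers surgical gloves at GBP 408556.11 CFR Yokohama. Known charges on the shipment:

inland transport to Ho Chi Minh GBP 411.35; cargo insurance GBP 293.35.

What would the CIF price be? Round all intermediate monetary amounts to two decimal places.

Not relevant to the conversion: inland to port — on the seller under both CFR and CIF; already in the CFR price and stays in the CIF price.
From CFR to CIF, the seller additionally bears: insurance.
CIF price = 408556.11 + 293.35 = 408849.46

CIF price: GBP 408849.46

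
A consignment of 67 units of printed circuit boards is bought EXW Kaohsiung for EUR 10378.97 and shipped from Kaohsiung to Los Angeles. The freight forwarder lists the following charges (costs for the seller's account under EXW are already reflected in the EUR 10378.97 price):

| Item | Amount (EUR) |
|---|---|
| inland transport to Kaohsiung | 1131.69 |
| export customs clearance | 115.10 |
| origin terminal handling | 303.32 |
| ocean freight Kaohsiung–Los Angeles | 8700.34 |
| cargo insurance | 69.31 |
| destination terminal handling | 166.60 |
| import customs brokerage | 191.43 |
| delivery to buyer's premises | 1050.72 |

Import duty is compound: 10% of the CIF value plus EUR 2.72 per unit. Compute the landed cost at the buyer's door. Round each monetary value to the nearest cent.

Total landed cost: EUR 24359.59

EXW: the seller makes goods available at their premises; the buyer bears all onward costs.
CIF value = EXW price + inland to port + export clearance + origin terminal + freight + insurance = 10378.97 + 1131.69 + 115.10 + 303.32 + 8700.34 + 69.31 = 20698.73
Ad valorem component: 20698.73 × 10% = 2069.87
Specific component: 67 × 2.72 = 182.24
Import duty = 2069.87 + 182.24 = 2252.11
Buyer bears: inland to port 1131.69 + export clearance 115.10 + origin terminal 303.32 + freight 8700.34 + insurance 69.31 + destination terminal 166.60 + brokerage 191.43 + delivery 1050.72 + duty 2252.11 = 13980.62
Landed cost = invoice 10378.97 + 13980.62 = 24359.59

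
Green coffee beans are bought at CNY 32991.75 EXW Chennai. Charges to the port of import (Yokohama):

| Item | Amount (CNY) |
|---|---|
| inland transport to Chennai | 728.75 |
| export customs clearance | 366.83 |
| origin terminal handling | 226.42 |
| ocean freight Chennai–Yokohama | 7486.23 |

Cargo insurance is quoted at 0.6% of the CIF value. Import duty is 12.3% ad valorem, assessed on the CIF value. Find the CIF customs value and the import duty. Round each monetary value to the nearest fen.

CIF value: CNY 42052.29; import duty: CNY 5172.43

Let C be the CIF value. C = EXW price + pre-shipment costs + freight + 0.6% × C
C − 0.6% × C = 32991.75 + 728.75 + 366.83 + 226.42 + 7486.23
0.994 × C = 41799.98
C = 41799.98 / 0.994 = 42052.29
Insurance premium = 0.6% × 42052.29 = 252.31
Import duty = 42052.29 × 12.3% = 5172.43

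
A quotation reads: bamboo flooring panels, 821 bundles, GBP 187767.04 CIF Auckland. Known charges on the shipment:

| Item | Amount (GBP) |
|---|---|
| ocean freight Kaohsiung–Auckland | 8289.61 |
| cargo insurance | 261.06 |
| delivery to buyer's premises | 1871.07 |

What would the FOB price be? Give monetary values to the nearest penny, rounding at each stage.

Not relevant to the conversion: delivery — on the buyer under both terms; not part of either seller's price.
From CIF to FOB, the seller no longer bears: freight, insurance.
FOB price = 187767.04 − 8289.61 − 261.06 = 179216.37

FOB price: GBP 179216.37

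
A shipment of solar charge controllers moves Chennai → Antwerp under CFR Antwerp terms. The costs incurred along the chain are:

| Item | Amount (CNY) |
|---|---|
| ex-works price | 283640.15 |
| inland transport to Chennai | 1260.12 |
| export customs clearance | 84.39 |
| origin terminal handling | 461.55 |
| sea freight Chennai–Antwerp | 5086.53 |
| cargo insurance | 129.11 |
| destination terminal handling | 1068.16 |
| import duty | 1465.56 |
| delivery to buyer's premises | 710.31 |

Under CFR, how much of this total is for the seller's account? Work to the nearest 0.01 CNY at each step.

CFR: the seller pays costs through ocean freight to the destination port, but not insurance.
Seller's account: goods 283640.15 + inland to port 1260.12 + export clearance 84.39 + origin terminal 461.55 + freight 5086.53 = 290532.74
Buyer's account: insurance 129.11 + destination terminal 1068.16 + duty 1465.56 + delivery 710.31 = 3373.14

Seller's account: CNY 290532.74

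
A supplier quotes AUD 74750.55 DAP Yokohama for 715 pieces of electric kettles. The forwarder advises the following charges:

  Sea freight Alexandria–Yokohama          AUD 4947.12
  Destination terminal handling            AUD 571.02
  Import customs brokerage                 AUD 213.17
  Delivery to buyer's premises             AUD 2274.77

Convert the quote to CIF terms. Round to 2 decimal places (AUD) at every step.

CIF price: AUD 71904.76

Not relevant to the conversion: freight — on the seller under both DAP and CIF; already in the DAP price and stays in the CIF price. brokerage — on the buyer under both terms; not part of either seller's price.
From DAP to CIF, the seller no longer bears: destination terminal, delivery.
CIF price = 74750.55 − 571.02 − 2274.77 = 71904.76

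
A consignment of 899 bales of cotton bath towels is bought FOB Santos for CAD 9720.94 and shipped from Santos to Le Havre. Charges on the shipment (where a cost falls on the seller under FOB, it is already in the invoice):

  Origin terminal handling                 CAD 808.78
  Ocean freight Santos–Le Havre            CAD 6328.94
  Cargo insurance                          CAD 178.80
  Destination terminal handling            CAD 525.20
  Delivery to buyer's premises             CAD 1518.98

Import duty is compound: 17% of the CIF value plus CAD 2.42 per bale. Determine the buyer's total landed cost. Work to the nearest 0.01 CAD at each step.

Total landed cost: CAD 23207.32

FOB: the seller bears costs until goods are on board at the origin port; the buyer bears freight, insurance and all costs thereafter.
Already in the invoice (seller's account under FOB): origin terminal — exclude.
CIF value = FOB price + freight + insurance = 9720.94 + 6328.94 + 178.80 = 16228.68
Ad valorem component: 16228.68 × 17% = 2758.88
Specific component: 899 × 2.42 = 2175.58
Import duty = 2758.88 + 2175.58 = 4934.46
Buyer bears: freight 6328.94 + insurance 178.80 + destination terminal 525.20 + delivery 1518.98 + duty 4934.46 = 13486.38
Landed cost = invoice 9720.94 + 13486.38 = 23207.32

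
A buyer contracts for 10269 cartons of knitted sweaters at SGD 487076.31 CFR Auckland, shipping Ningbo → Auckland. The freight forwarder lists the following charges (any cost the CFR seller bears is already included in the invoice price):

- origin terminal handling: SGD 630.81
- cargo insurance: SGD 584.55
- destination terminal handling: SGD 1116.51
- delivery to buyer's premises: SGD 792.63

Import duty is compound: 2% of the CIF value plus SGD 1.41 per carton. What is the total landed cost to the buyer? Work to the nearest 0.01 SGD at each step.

Total landed cost: SGD 513802.51

CFR: the seller pays costs through ocean freight to the destination port, but not insurance.
Already in the invoice (seller's account under CFR): origin terminal — exclude.
CIF value = CFR price + insurance = 487076.31 + 584.55 = 487660.86
Ad valorem component: 487660.86 × 2% = 9753.22
Specific component: 10269 × 1.41 = 14479.29
Import duty = 9753.22 + 14479.29 = 24232.51
Buyer bears: insurance 584.55 + destination terminal 1116.51 + delivery 792.63 + duty 24232.51 = 26726.20
Landed cost = invoice 487076.31 + 26726.20 = 513802.51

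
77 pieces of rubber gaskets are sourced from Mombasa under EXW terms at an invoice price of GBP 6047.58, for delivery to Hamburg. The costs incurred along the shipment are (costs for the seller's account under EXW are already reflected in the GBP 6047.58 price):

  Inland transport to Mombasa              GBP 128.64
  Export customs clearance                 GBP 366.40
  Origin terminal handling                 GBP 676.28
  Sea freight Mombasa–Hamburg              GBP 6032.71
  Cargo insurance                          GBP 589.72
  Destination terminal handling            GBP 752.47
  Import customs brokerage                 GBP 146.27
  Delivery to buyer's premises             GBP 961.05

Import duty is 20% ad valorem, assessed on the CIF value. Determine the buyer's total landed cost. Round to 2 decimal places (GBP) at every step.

EXW: the seller makes goods available at their premises; the buyer bears all onward costs.
CIF value = EXW price + inland to port + export clearance + origin terminal + freight + insurance = 6047.58 + 128.64 + 366.40 + 676.28 + 6032.71 + 589.72 = 13841.33
Import duty = 13841.33 × 20% = 2768.27
Buyer bears: inland to port 128.64 + export clearance 366.40 + origin terminal 676.28 + freight 6032.71 + insurance 589.72 + destination terminal 752.47 + brokerage 146.27 + delivery 961.05 + duty 2768.27 = 12421.81
Landed cost = invoice 6047.58 + 12421.81 = 18469.39

Total landed cost: GBP 18469.39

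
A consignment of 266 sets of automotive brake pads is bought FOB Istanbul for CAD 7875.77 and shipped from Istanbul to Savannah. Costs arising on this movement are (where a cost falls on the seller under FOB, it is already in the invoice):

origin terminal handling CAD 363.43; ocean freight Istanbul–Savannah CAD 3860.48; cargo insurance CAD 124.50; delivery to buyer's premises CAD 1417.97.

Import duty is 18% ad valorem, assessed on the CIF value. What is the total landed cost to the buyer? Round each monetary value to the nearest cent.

FOB: the seller bears costs until goods are on board at the origin port; the buyer bears freight, insurance and all costs thereafter.
Already in the invoice (seller's account under FOB): origin terminal — exclude.
CIF value = FOB price + freight + insurance = 7875.77 + 3860.48 + 124.50 = 11860.75
Import duty = 11860.75 × 18% = 2134.94
Buyer bears: freight 3860.48 + insurance 124.50 + delivery 1417.97 + duty 2134.94 = 7537.89
Landed cost = invoice 7875.77 + 7537.89 = 15413.66

Total landed cost: CAD 15413.66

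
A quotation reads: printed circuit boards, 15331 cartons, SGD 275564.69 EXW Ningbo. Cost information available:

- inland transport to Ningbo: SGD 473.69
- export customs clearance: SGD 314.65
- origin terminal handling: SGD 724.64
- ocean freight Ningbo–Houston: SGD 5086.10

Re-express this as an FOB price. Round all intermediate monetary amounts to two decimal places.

FOB price: SGD 277077.67

Not relevant to the conversion: freight — on the buyer under both terms; not part of either seller's price.
From EXW to FOB, the seller additionally bears: inland to port, export clearance, origin terminal.
FOB price = 275564.69 + 473.69 + 314.65 + 724.64 = 277077.67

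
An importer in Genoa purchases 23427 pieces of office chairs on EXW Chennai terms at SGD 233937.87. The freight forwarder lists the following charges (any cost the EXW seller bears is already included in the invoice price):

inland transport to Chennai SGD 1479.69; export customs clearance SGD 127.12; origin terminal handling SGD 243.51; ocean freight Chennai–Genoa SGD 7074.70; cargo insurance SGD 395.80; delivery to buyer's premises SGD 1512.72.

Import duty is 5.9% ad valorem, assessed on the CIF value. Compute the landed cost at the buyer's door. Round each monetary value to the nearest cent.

EXW: the seller makes goods available at their premises; the buyer bears all onward costs.
CIF value = EXW price + inland to port + export clearance + origin terminal + freight + insurance = 233937.87 + 1479.69 + 127.12 + 243.51 + 7074.70 + 395.80 = 243258.69
Import duty = 243258.69 × 5.9% = 14352.26
Buyer bears: inland to port 1479.69 + export clearance 127.12 + origin terminal 243.51 + freight 7074.70 + insurance 395.80 + delivery 1512.72 + duty 14352.26 = 25185.80
Landed cost = invoice 233937.87 + 25185.80 = 259123.67

Total landed cost: SGD 259123.67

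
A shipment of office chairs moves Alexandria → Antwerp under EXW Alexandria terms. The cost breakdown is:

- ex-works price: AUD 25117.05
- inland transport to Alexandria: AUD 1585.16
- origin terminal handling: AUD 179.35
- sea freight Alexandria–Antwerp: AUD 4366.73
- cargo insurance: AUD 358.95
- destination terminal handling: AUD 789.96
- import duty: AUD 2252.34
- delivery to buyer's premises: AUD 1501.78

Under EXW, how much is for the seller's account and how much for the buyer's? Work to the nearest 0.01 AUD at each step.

Seller: AUD 25117.05; buyer: AUD 11034.27

EXW: the seller makes goods available at their premises; the buyer bears all onward costs.
Seller's account: goods 25117.05 = 25117.05
Buyer's account: inland to port 1585.16 + origin terminal 179.35 + freight 4366.73 + insurance 358.95 + destination terminal 789.96 + duty 2252.34 + delivery 1501.78 = 11034.27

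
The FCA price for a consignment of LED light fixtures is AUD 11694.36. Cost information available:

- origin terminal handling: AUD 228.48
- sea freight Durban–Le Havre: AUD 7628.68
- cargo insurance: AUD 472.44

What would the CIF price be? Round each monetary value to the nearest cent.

From FCA to CIF, the seller additionally bears: origin terminal, freight, insurance.
CIF price = 11694.36 + 228.48 + 7628.68 + 472.44 = 20023.96

CIF price: AUD 20023.96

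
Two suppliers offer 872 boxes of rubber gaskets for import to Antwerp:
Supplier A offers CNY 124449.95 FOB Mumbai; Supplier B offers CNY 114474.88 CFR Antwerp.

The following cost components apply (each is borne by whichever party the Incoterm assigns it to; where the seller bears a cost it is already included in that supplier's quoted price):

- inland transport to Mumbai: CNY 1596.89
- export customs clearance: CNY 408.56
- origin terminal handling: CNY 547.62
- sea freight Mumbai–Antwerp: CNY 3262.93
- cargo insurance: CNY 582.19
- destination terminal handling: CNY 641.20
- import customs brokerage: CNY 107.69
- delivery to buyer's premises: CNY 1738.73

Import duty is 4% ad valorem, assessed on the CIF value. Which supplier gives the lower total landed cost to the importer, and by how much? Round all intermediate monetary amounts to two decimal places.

Supplier B is cheaper by CNY 13767.52

Supplier A (FOB):
CIF value = FOB price + freight + insurance = 124449.95 + 3262.93 + 582.19 = 128295.07
Import duty = 128295.07 × 4% = 5131.80
Buyer bears (A): 3262.93 + 582.19 + 641.20 + 107.69 + 1738.73 = 6332.74
Landed cost (A) = invoice 124449.95 + 6332.74 + duty 5131.80 = 135914.49
Supplier B (CFR):
CIF value = CFR price + insurance = 114474.88 + 582.19 = 115057.07
Import duty = 115057.07 × 4% = 4602.28
Buyer bears (B): 582.19 + 641.20 + 107.69 + 1738.73 = 3069.81
Landed cost (B) = invoice 114474.88 + 3069.81 + duty 4602.28 = 122146.97
Difference = |135914.49 − 122146.97| = 13767.52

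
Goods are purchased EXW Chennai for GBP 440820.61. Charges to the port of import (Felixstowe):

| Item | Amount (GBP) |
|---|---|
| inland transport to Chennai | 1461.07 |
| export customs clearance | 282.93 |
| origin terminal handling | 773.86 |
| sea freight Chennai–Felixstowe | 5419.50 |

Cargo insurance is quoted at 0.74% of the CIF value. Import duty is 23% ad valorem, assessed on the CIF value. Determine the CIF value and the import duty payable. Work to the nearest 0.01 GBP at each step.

Let C be the CIF value. C = EXW price + pre-shipment costs + freight + 0.74% × C
C − 0.74% × C = 440820.61 + 1461.07 + 282.93 + 773.86 + 5419.50
0.9926 × C = 448757.97
C = 448757.97 / 0.9926 = 452103.54
Insurance premium = 0.74% × 452103.54 = 3345.57
Import duty = 452103.54 × 23% = 103983.81

CIF value: GBP 452103.54; import duty: GBP 103983.81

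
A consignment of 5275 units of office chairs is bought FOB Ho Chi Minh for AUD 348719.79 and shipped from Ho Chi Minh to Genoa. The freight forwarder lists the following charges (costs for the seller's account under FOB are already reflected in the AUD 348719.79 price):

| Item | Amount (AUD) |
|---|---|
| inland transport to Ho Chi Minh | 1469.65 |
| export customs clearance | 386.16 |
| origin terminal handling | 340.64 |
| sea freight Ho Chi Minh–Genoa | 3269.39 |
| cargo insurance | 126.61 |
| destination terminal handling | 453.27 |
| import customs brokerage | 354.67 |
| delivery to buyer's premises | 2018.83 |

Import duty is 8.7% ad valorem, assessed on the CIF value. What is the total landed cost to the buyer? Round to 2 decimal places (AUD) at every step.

FOB: the seller bears costs until goods are on board at the origin port; the buyer bears freight, insurance and all costs thereafter.
Already in the invoice (seller's account under FOB): inland to port, export clearance, origin terminal — exclude.
CIF value = FOB price + freight + insurance = 348719.79 + 3269.39 + 126.61 = 352115.79
Import duty = 352115.79 × 8.7% = 30634.07
Buyer bears: freight 3269.39 + insurance 126.61 + destination terminal 453.27 + brokerage 354.67 + delivery 2018.83 + duty 30634.07 = 36856.84
Landed cost = invoice 348719.79 + 36856.84 = 385576.63

Total landed cost: AUD 385576.63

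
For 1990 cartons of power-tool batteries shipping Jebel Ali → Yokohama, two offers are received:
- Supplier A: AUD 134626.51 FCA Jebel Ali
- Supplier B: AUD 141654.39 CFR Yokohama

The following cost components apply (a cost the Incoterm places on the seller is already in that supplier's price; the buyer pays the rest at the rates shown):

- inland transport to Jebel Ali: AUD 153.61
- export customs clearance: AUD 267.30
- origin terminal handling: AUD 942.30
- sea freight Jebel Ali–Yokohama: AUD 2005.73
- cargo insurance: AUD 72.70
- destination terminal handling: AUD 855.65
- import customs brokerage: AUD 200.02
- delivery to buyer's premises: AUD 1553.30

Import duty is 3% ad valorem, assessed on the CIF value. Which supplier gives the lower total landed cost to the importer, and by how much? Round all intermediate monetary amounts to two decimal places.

Supplier A is cheaper by AUD 4202.24

Supplier A (FCA):
CIF value = FCA price + origin terminal + freight + insurance = 134626.51 + 942.30 + 2005.73 + 72.70 = 137647.24
Import duty = 137647.24 × 3% = 4129.42
Buyer bears (A): 942.30 + 2005.73 + 72.70 + 855.65 + 200.02 + 1553.30 = 5629.70
Landed cost (A) = invoice 134626.51 + 5629.70 + duty 4129.42 = 144385.63
Supplier B (CFR):
CIF value = CFR price + insurance = 141654.39 + 72.70 = 141727.09
Import duty = 141727.09 × 3% = 4251.81
Buyer bears (B): 72.70 + 855.65 + 200.02 + 1553.30 = 2681.67
Landed cost (B) = invoice 141654.39 + 2681.67 + duty 4251.81 = 148587.87
Difference = |144385.63 − 148587.87| = 4202.24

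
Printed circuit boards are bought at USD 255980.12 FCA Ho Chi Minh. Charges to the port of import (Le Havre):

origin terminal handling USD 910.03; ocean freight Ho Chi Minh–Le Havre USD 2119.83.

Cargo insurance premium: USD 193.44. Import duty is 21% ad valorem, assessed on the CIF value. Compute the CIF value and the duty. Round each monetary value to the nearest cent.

CIF value: USD 259203.42; import duty: USD 54432.72

CIF = FCA price + pre-shipment costs + freight + insurance
CIF = 255980.12 + 910.03 + 2119.83 + 193.44 = 259203.42
Import duty = 259203.42 × 21% = 54432.72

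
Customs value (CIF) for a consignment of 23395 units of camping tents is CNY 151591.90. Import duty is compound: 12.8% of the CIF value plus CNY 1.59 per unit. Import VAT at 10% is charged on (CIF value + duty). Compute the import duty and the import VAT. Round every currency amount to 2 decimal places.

Import duty: CNY 56601.81; import VAT: CNY 20819.37

Ad valorem component: 151591.90 × 12.8% = 19403.76
Specific component: 23395 × 1.59 = 37198.05
Import duty = 19403.76 + 37198.05 = 56601.81
VAT base = CIF + duty = 151591.90 + 56601.81 = 208193.71
Import VAT = 208193.71 × 10% = 20819.37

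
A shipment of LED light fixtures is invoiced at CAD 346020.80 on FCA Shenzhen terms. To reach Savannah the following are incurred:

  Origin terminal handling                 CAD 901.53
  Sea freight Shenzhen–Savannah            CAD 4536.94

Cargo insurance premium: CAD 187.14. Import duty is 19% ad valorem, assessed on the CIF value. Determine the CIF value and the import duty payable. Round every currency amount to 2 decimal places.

CIF value: CAD 351646.41; import duty: CAD 66812.82

CIF = FCA price + pre-shipment costs + freight + insurance
CIF = 346020.80 + 901.53 + 4536.94 + 187.14 = 351646.41
Import duty = 351646.41 × 19% = 66812.82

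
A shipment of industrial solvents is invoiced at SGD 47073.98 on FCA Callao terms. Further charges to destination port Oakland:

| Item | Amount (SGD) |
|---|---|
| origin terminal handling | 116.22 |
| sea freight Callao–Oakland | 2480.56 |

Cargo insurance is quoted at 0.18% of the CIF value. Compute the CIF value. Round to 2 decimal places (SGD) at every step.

Let C be the CIF value. C = FCA price + pre-shipment costs + freight + 0.18% × C
C − 0.18% × C = 47073.98 + 116.22 + 2480.56
0.9982 × C = 49670.76
C = 49670.76 / 0.9982 = 49760.33
Insurance premium = 0.18% × 49760.33 = 89.57

CIF value: SGD 49760.33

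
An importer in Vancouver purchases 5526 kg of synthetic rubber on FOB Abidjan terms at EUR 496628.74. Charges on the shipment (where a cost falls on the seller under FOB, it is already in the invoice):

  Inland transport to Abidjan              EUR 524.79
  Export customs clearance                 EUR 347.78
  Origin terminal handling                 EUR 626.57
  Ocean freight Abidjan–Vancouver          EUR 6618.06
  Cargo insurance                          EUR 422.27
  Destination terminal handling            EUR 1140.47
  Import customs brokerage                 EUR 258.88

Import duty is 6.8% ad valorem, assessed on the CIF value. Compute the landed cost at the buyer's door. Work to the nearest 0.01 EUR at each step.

FOB: the seller bears costs until goods are on board at the origin port; the buyer bears freight, insurance and all costs thereafter.
Already in the invoice (seller's account under FOB): inland to port, export clearance, origin terminal — exclude.
CIF value = FOB price + freight + insurance = 496628.74 + 6618.06 + 422.27 = 503669.07
Import duty = 503669.07 × 6.8% = 34249.50
Buyer bears: freight 6618.06 + insurance 422.27 + destination terminal 1140.47 + brokerage 258.88 + duty 34249.50 = 42689.18
Landed cost = invoice 496628.74 + 42689.18 = 539317.92

Total landed cost: EUR 539317.92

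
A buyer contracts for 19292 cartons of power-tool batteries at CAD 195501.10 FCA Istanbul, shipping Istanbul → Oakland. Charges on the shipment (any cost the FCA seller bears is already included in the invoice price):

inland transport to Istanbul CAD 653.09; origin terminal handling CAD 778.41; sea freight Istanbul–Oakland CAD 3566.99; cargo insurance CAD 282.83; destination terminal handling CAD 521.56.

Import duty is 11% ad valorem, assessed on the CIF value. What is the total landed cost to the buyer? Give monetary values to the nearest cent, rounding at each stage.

FCA: the seller delivers export-cleared goods to the carrier; the buyer bears costs from that point.
Already in the invoice (seller's account under FCA): inland to port — exclude.
CIF value = FCA price + origin terminal + freight + insurance = 195501.10 + 778.41 + 3566.99 + 282.83 = 200129.33
Import duty = 200129.33 × 11% = 22014.23
Buyer bears: origin terminal 778.41 + freight 3566.99 + insurance 282.83 + destination terminal 521.56 + duty 22014.23 = 27164.02
Landed cost = invoice 195501.10 + 27164.02 = 222665.12

Total landed cost: CAD 222665.12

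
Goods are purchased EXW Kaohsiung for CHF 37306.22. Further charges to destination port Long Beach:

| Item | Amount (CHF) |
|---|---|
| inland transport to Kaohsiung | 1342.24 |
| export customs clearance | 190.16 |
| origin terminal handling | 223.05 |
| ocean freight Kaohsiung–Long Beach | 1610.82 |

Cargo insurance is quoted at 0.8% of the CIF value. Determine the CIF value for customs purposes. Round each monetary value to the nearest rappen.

Let C be the CIF value. C = EXW price + pre-shipment costs + freight + 0.8% × C
C − 0.8% × C = 37306.22 + 1342.24 + 190.16 + 223.05 + 1610.82
0.992 × C = 40672.49
C = 40672.49 / 0.992 = 41000.49
Insurance premium = 0.8% × 41000.49 = 328.00

CIF value: CHF 41000.49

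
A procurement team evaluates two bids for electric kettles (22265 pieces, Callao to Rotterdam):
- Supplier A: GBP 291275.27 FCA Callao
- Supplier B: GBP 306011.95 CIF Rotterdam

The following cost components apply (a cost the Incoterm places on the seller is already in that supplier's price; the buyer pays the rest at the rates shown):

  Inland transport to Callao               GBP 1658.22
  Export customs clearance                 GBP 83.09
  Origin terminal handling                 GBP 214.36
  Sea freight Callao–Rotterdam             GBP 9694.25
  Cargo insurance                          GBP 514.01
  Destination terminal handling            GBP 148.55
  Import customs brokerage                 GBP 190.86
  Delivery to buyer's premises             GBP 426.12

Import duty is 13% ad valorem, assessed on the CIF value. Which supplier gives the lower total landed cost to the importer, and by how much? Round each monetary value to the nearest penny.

Supplier A (FCA):
CIF value = FCA price + origin terminal + freight + insurance = 291275.27 + 214.36 + 9694.25 + 514.01 = 301697.89
Import duty = 301697.89 × 13% = 39220.73
Buyer bears (A): 214.36 + 9694.25 + 514.01 + 148.55 + 190.86 + 426.12 = 11188.15
Landed cost (A) = invoice 291275.27 + 11188.15 + duty 39220.73 = 341684.15
Supplier B (CIF):
The CIF price already equals the CIF value: 306011.95
Import duty = 306011.95 × 13% = 39781.55
Buyer bears (B): 148.55 + 190.86 + 426.12 = 765.53
Landed cost (B) = invoice 306011.95 + 765.53 + duty 39781.55 = 346559.03
Difference = |341684.15 − 346559.03| = 4874.88

Supplier A is cheaper by GBP 4874.88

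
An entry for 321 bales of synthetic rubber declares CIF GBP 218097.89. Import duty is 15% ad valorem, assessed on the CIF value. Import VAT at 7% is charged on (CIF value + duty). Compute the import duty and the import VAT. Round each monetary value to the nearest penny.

Import duty: GBP 32714.68; import VAT: GBP 17556.88

Import duty = 218097.89 × 15% = 32714.68
VAT base = CIF + duty = 218097.89 + 32714.68 = 250812.57
Import VAT = 250812.57 × 7% = 17556.88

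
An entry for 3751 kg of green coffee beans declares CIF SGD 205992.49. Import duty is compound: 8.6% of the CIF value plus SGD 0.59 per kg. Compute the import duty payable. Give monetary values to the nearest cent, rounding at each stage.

Import duty: SGD 19928.44

Ad valorem component: 205992.49 × 8.6% = 17715.35
Specific component: 3751 × 0.59 = 2213.09
Import duty = 17715.35 + 2213.09 = 19928.44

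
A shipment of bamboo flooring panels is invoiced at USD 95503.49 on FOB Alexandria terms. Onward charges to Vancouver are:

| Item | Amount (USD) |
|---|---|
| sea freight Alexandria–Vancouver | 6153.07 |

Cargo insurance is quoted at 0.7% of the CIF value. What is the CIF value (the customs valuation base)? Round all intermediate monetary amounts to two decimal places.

Let C be the CIF value. C = FOB price + freight + 0.7% × C
C − 0.7% × C = 95503.49 + 6153.07
0.993 × C = 101656.56
C = 101656.56 / 0.993 = 102373.17
Insurance premium = 0.7% × 102373.17 = 716.61

CIF value: USD 102373.17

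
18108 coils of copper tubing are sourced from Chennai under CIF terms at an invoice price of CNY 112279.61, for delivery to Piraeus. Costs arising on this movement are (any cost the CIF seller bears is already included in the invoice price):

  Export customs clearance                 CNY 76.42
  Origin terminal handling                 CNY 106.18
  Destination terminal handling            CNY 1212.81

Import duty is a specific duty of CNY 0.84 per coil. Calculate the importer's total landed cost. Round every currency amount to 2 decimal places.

Total landed cost: CNY 128703.14

CIF: the seller pays costs through ocean freight and marine insurance to the destination port.
Already in the invoice (seller's account under CIF): export clearance, origin terminal — exclude.
The CIF price already equals the CIF value: 112279.61
Import duty = 18108 × 0.84 = 15210.72
Buyer bears: destination terminal 1212.81 + duty 15210.72 = 16423.53
Landed cost = invoice 112279.61 + 16423.53 = 128703.14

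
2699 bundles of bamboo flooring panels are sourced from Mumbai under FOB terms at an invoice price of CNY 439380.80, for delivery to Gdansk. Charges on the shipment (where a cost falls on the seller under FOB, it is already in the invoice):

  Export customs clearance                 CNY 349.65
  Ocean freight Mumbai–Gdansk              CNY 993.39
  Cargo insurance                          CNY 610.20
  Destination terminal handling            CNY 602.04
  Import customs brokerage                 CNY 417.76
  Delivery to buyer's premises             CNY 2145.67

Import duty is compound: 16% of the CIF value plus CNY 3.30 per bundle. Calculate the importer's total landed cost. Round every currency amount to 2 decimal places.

FOB: the seller bears costs until goods are on board at the origin port; the buyer bears freight, insurance and all costs thereafter.
Already in the invoice (seller's account under FOB): export clearance — exclude.
CIF value = FOB price + freight + insurance = 439380.80 + 993.39 + 610.20 = 440984.39
Ad valorem component: 440984.39 × 16% = 70557.50
Specific component: 2699 × 3.30 = 8906.70
Import duty = 70557.50 + 8906.70 = 79464.20
Buyer bears: freight 993.39 + insurance 610.20 + destination terminal 602.04 + brokerage 417.76 + delivery 2145.67 + duty 79464.20 = 84233.26
Landed cost = invoice 439380.80 + 84233.26 = 523614.06

Total landed cost: CNY 523614.06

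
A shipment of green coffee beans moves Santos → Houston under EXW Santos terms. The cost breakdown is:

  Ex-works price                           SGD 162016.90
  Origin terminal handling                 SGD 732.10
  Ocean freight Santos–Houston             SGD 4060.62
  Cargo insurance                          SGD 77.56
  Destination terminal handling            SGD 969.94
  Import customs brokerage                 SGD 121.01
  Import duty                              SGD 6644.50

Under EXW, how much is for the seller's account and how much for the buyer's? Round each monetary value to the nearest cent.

Seller: SGD 162016.90; buyer: SGD 12605.73

EXW: the seller makes goods available at their premises; the buyer bears all onward costs.
Seller's account: goods 162016.90 = 162016.90
Buyer's account: origin terminal 732.10 + freight 4060.62 + insurance 77.56 + destination terminal 969.94 + brokerage 121.01 + duty 6644.50 = 12605.73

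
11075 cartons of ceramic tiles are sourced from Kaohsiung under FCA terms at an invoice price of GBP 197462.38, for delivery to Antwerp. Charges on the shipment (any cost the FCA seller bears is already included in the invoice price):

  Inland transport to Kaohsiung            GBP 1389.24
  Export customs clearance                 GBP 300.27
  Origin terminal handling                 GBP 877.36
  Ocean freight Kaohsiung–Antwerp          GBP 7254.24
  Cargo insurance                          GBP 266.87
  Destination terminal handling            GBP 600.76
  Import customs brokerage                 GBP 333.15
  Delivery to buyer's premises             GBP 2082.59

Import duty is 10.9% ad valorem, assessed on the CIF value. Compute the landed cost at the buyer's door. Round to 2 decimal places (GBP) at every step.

Total landed cost: GBP 231316.18

FCA: the seller delivers export-cleared goods to the carrier; the buyer bears costs from that point.
Already in the invoice (seller's account under FCA): inland to port, export clearance — exclude.
CIF value = FCA price + origin terminal + freight + insurance = 197462.38 + 877.36 + 7254.24 + 266.87 = 205860.85
Import duty = 205860.85 × 10.9% = 22438.83
Buyer bears: origin terminal 877.36 + freight 7254.24 + insurance 266.87 + destination terminal 600.76 + brokerage 333.15 + delivery 2082.59 + duty 22438.83 = 33853.80
Landed cost = invoice 197462.38 + 33853.80 = 231316.18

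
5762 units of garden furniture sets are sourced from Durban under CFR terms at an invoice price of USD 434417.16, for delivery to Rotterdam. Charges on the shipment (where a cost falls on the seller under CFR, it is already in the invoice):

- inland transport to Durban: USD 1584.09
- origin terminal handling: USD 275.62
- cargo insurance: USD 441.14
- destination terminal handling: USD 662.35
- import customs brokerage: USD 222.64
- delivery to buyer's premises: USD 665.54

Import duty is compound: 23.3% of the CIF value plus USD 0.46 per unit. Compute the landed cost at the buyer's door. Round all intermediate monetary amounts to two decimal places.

CFR: the seller pays costs through ocean freight to the destination port, but not insurance.
Already in the invoice (seller's account under CFR): inland to port, origin terminal — exclude.
CIF value = CFR price + insurance = 434417.16 + 441.14 = 434858.30
Ad valorem component: 434858.30 × 23.3% = 101321.98
Specific component: 5762 × 0.46 = 2650.52
Import duty = 101321.98 + 2650.52 = 103972.50
Buyer bears: insurance 441.14 + destination terminal 662.35 + brokerage 222.64 + delivery 665.54 + duty 103972.50 = 105964.17
Landed cost = invoice 434417.16 + 105964.17 = 540381.33

Total landed cost: USD 540381.33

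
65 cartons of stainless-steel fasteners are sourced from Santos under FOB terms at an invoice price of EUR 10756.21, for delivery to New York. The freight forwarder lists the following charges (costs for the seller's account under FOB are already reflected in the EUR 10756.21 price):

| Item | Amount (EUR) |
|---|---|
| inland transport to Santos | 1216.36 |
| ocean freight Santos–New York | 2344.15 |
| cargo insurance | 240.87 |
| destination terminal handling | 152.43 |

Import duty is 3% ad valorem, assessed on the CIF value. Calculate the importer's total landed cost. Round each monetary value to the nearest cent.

FOB: the seller bears costs until goods are on board at the origin port; the buyer bears freight, insurance and all costs thereafter.
Already in the invoice (seller's account under FOB): inland to port — exclude.
CIF value = FOB price + freight + insurance = 10756.21 + 2344.15 + 240.87 = 13341.23
Import duty = 13341.23 × 3% = 400.24
Buyer bears: freight 2344.15 + insurance 240.87 + destination terminal 152.43 + duty 400.24 = 3137.69
Landed cost = invoice 10756.21 + 3137.69 = 13893.90

Total landed cost: EUR 13893.90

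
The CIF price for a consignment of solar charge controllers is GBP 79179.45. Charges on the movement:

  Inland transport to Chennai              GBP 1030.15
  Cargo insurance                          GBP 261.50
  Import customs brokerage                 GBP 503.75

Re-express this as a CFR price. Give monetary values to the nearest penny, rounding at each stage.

CFR price: GBP 78917.95

Not relevant to the conversion: inland to port — on the seller under both CIF and CFR; already in the CIF price and stays in the CFR price. brokerage — on the buyer under both terms; not part of either seller's price.
From CIF to CFR, the seller no longer bears: insurance.
CFR price = 79179.45 − 261.50 = 78917.95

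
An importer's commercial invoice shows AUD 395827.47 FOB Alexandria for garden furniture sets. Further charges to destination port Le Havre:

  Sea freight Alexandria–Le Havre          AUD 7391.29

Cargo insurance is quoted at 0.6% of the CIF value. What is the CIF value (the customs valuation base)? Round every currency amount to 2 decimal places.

CIF value: AUD 405652.68

Let C be the CIF value. C = FOB price + freight + 0.6% × C
C − 0.6% × C = 395827.47 + 7391.29
0.994 × C = 403218.76
C = 403218.76 / 0.994 = 405652.68
Insurance premium = 0.6% × 405652.68 = 2433.92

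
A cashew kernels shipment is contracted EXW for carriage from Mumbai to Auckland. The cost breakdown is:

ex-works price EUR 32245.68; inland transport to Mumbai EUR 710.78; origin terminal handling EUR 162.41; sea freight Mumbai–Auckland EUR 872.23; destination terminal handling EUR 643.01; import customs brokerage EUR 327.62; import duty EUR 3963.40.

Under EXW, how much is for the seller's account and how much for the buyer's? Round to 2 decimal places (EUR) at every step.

Seller: EUR 32245.68; buyer: EUR 6679.45

EXW: the seller makes goods available at their premises; the buyer bears all onward costs.
Seller's account: goods 32245.68 = 32245.68
Buyer's account: inland to port 710.78 + origin terminal 162.41 + freight 872.23 + destination terminal 643.01 + brokerage 327.62 + duty 3963.40 = 6679.45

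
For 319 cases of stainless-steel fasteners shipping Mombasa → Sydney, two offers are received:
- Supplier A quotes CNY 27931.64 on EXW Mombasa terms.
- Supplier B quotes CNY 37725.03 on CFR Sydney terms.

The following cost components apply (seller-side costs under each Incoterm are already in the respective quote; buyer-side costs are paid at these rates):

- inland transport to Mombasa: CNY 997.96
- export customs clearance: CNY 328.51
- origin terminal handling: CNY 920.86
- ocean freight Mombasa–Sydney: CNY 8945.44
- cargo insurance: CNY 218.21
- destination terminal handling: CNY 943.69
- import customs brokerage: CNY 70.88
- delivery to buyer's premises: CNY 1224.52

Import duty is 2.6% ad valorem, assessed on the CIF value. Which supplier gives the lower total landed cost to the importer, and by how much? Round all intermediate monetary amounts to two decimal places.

Supplier B is cheaper by CNY 1435.77

Supplier A (EXW):
CIF value = EXW price + inland to port + export clearance + origin terminal + freight + insurance = 27931.64 + 997.96 + 328.51 + 920.86 + 8945.44 + 218.21 = 39342.62
Import duty = 39342.62 × 2.6% = 1022.91
Buyer bears (A): 997.96 + 328.51 + 920.86 + 8945.44 + 218.21 + 943.69 + 70.88 + 1224.52 = 13650.07
Landed cost (A) = invoice 27931.64 + 13650.07 + duty 1022.91 = 42604.62
Supplier B (CFR):
CIF value = CFR price + insurance = 37725.03 + 218.21 = 37943.24
Import duty = 37943.24 × 2.6% = 986.52
Buyer bears (B): 218.21 + 943.69 + 70.88 + 1224.52 = 2457.30
Landed cost (B) = invoice 37725.03 + 2457.30 + duty 986.52 = 41168.85
Difference = |42604.62 − 41168.85| = 1435.77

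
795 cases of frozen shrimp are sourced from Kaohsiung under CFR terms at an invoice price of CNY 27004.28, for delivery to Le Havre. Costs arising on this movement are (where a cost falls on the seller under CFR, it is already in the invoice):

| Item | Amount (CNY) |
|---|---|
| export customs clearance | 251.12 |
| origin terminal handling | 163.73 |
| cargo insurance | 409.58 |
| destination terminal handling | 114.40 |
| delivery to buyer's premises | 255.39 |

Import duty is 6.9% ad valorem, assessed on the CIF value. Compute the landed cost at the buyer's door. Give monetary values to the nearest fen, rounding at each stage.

CFR: the seller pays costs through ocean freight to the destination port, but not insurance.
Already in the invoice (seller's account under CFR): export clearance, origin terminal — exclude.
CIF value = CFR price + insurance = 27004.28 + 409.58 = 27413.86
Import duty = 27413.86 × 6.9% = 1891.56
Buyer bears: insurance 409.58 + destination terminal 114.40 + delivery 255.39 + duty 1891.56 = 2670.93
Landed cost = invoice 27004.28 + 2670.93 = 29675.21

Total landed cost: CNY 29675.21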